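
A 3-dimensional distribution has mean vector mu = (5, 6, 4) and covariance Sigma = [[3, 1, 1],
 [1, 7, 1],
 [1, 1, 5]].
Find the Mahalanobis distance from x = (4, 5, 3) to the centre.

Step 1 — centre the observation: (x - mu) = (-1, -1, -1).

Step 2 — invert Sigma (cofactor / det for 3×3, or solve directly):
  Sigma^{-1} = [[0.3696, -0.0435, -0.0652],
 [-0.0435, 0.1522, -0.0217],
 [-0.0652, -0.0217, 0.2174]].

Step 3 — form the quadratic (x - mu)^T · Sigma^{-1} · (x - mu):
  Sigma^{-1} · (x - mu) = (-0.2609, -0.087, -0.1304).
  (x - mu)^T · [Sigma^{-1} · (x - mu)] = (-1)·(-0.2609) + (-1)·(-0.087) + (-1)·(-0.1304) = 0.4783.

Step 4 — take square root: d = √(0.4783) ≈ 0.6916.

d(x, mu) = √(0.4783) ≈ 0.6916


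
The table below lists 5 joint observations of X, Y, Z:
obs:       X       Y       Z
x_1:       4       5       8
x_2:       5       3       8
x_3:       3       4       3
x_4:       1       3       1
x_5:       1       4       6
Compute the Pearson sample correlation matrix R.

Step 1 — column means:
  mean(X) = (4 + 5 + 3 + 1 + 1) / 5 = 14/5 = 2.8
  mean(Y) = (5 + 3 + 4 + 3 + 4) / 5 = 19/5 = 3.8
  mean(Z) = (8 + 8 + 3 + 1 + 6) / 5 = 26/5 = 5.2

Step 2 — sample variances and covariances s[i,j] = (1/(n-1)) · Σ_k (x_{k,i} - mean_i) · (x_{k,j} - mean_j), with n-1 = 4:
  s[X,X] = ((1.2)·(1.2) + (2.2)·(2.2) + (0.2)·(0.2) + (-1.8)·(-1.8) + (-1.8)·(-1.8)) / 4 = 12.8/4 = 3.2
  s[X,Y] = ((1.2)·(1.2) + (2.2)·(-0.8) + (0.2)·(0.2) + (-1.8)·(-0.8) + (-1.8)·(0.2)) / 4 = 0.8/4 = 0.2
  s[X,Z] = ((1.2)·(2.8) + (2.2)·(2.8) + (0.2)·(-2.2) + (-1.8)·(-4.2) + (-1.8)·(0.8)) / 4 = 15.2/4 = 3.8
  s[Y,Y] = ((1.2)·(1.2) + (-0.8)·(-0.8) + (0.2)·(0.2) + (-0.8)·(-0.8) + (0.2)·(0.2)) / 4 = 2.8/4 = 0.7
  s[Y,Z] = ((1.2)·(2.8) + (-0.8)·(2.8) + (0.2)·(-2.2) + (-0.8)·(-4.2) + (0.2)·(0.8)) / 4 = 4.2/4 = 1.05
  s[Z,Z] = ((2.8)·(2.8) + (2.8)·(2.8) + (-2.2)·(-2.2) + (-4.2)·(-4.2) + (0.8)·(0.8)) / 4 = 38.8/4 = 9.7
  Sample standard deviations s_i = √(s[i,i]):
  s(X) = √(3.2) = 1.7889
  s(Y) = √(0.7) = 0.8367
  s(Z) = √(9.7) = 3.1145

Step 3 — r_{ij} = s_{ij} / (s_i · s_j):
  r[X,X] = 1 (diagonal).
  r[X,Y] = 0.2 / (1.7889 · 0.8367) = 0.2 / 1.4967 = 0.1336
  r[X,Z] = 3.8 / (1.7889 · 3.1145) = 3.8 / 5.5714 = 0.6821
  r[Y,Y] = 1 (diagonal).
  r[Y,Z] = 1.05 / (0.8367 · 3.1145) = 1.05 / 2.6058 = 0.403
  r[Z,Z] = 1 (diagonal).

R is symmetric with unit diagonal. Assembling:

R = [[1, 0.1336, 0.6821],
 [0.1336, 1, 0.403],
 [0.6821, 0.403, 1]]


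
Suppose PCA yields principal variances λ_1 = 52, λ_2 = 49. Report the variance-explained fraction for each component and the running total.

Step 1 — total variance = trace(Sigma) = Σ λ_i = 52 + 49 = 101.

Step 2 — fraction explained by component i = λ_i / Σ λ:
  PC1: 52/101 = 0.5149
  PC2: 49/101 = 0.4851

Step 3 — cumulative fraction after k components = (λ_1 + ... + λ_k) / Σ λ:
  k = 1: 52/101 = 0.5149
  k = 2: (52 + 49)/101 = 101/101 = 1

Summary (fraction, with percent):

explained: PC1 0.5149 (51.49%), PC2 0.4851 (48.51%);  cumulative: 0.5149, 1


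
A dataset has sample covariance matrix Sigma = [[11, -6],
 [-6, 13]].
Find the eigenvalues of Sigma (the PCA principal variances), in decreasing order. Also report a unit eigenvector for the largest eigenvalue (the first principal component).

Step 1 — characteristic polynomial of 2×2 Sigma:
  det(Sigma - λI) = λ² - trace · λ + det = 0.
  trace = 11 + 13 = 24, det = 11·13 - (-6)² = 107.
Step 2 — discriminant:
  Δ = trace² - 4·det = 576 - 428 = 148.
Step 3 — eigenvalues:
  λ = (trace ± √Δ)/2 = (24 ± 12.1655)/2,
  λ_1 = 18.0828,  λ_2 = 5.9172.

Step 4 — unit eigenvector for λ_1: solve (Sigma - λ_1 I)v = 0. First row:
  (11 - 18.0828)·v_x + (-6)·v_y = 0, i.e. (-7.0828)·v_x + (-6)·v_y = 0,
  so v ∝ (b, λ_1 - a) = (-6, 7.0828); multiply by -1 so the first entry is positive: u = (6, -7.0828).
  ||u|| = √((6)² + (-7.0828)²) = √(86.1655) ≈ 9.2825,
  v_1 = u/||u|| ≈ (0.6464, -0.763) (||v_1|| = 1).

λ_1 = 18.0828,  λ_2 = 5.9172;  v_1 ≈ (0.6464, -0.763)


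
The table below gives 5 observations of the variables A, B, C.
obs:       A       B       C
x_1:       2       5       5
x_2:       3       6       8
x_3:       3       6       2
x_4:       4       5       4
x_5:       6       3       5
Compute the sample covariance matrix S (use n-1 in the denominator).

Step 1 — column means:
  mean(A) = (2 + 3 + 3 + 4 + 6) / 5 = 18/5 = 3.6
  mean(B) = (5 + 6 + 6 + 5 + 3) / 5 = 25/5 = 5
  mean(C) = (5 + 8 + 2 + 4 + 5) / 5 = 24/5 = 4.8

Step 2 — sample covariance S[i,j] = (1/(n-1)) · Σ_k (x_{k,i} - mean_i) · (x_{k,j} - mean_j), with n-1 = 4.
  S[A,A] = ((-1.6)·(-1.6) + (-0.6)·(-0.6) + (-0.6)·(-0.6) + (0.4)·(0.4) + (2.4)·(2.4)) / 4 = 9.2/4 = 2.3
  S[A,B] = ((-1.6)·(0) + (-0.6)·(1) + (-0.6)·(1) + (0.4)·(0) + (2.4)·(-2)) / 4 = -6/4 = -1.5
  S[A,C] = ((-1.6)·(0.2) + (-0.6)·(3.2) + (-0.6)·(-2.8) + (0.4)·(-0.8) + (2.4)·(0.2)) / 4 = -0.4/4 = -0.1
  S[B,B] = ((0)·(0) + (1)·(1) + (1)·(1) + (0)·(0) + (-2)·(-2)) / 4 = 6/4 = 1.5
  S[B,C] = ((0)·(0.2) + (1)·(3.2) + (1)·(-2.8) + (0)·(-0.8) + (-2)·(0.2)) / 4 = 0/4 = 0
  S[C,C] = ((0.2)·(0.2) + (3.2)·(3.2) + (-2.8)·(-2.8) + (-0.8)·(-0.8) + (0.2)·(0.2)) / 4 = 18.8/4 = 4.7

S is symmetric (S[j,i] = S[i,j]). Assembling:

S = [[2.3, -1.5, -0.1],
 [-1.5, 1.5, 0],
 [-0.1, 0, 4.7]]


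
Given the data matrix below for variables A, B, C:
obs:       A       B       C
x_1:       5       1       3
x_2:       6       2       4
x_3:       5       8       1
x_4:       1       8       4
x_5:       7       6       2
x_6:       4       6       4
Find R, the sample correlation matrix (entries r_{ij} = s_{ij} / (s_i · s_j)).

Step 1 — column means:
  mean(A) = (5 + 6 + 5 + 1 + 7 + 4) / 6 = 28/6 = 4.6667
  mean(B) = (1 + 2 + 8 + 8 + 6 + 6) / 6 = 31/6 = 5.1667
  mean(C) = (3 + 4 + 1 + 4 + 2 + 4) / 6 = 18/6 = 3

Step 2 — sample variances and covariances s[i,j] = (1/(n-1)) · Σ_k (x_{k,i} - mean_i) · (x_{k,j} - mean_j), with n-1 = 5:
  s[A,A] = ((0.3333)·(0.3333) + (1.3333)·(1.3333) + (0.3333)·(0.3333) + (-3.6667)·(-3.6667) + (2.3333)·(2.3333) + (-0.6667)·(-0.6667)) / 5 = 21.3333/5 = 4.2667
  s[A,B] = ((0.3333)·(-4.1667) + (1.3333)·(-3.1667) + (0.3333)·(2.8333) + (-3.6667)·(2.8333) + (2.3333)·(0.8333) + (-0.6667)·(0.8333)) / 5 = -13.6667/5 = -2.7333
  s[A,C] = ((0.3333)·(0) + (1.3333)·(1) + (0.3333)·(-2) + (-3.6667)·(1) + (2.3333)·(-1) + (-0.6667)·(1)) / 5 = -6/5 = -1.2
  s[B,B] = ((-4.1667)·(-4.1667) + (-3.1667)·(-3.1667) + (2.8333)·(2.8333) + (2.8333)·(2.8333) + (0.8333)·(0.8333) + (0.8333)·(0.8333)) / 5 = 44.8333/5 = 8.9667
  s[B,C] = ((-4.1667)·(0) + (-3.1667)·(1) + (2.8333)·(-2) + (2.8333)·(1) + (0.8333)·(-1) + (0.8333)·(1)) / 5 = -6/5 = -1.2
  s[C,C] = ((0)·(0) + (1)·(1) + (-2)·(-2) + (1)·(1) + (-1)·(-1) + (1)·(1)) / 5 = 8/5 = 1.6
  Sample standard deviations s_i = √(s[i,i]):
  s(A) = √(4.2667) = 2.0656
  s(B) = √(8.9667) = 2.9944
  s(C) = √(1.6) = 1.2649

Step 3 — r_{ij} = s_{ij} / (s_i · s_j):
  r[A,A] = 1 (diagonal).
  r[A,B] = -2.7333 / (2.0656 · 2.9944) = -2.7333 / 6.1853 = -0.4419
  r[A,C] = -1.2 / (2.0656 · 1.2649) = -1.2 / 2.6128 = -0.4593
  r[B,B] = 1 (diagonal).
  r[B,C] = -1.2 / (2.9944 · 1.2649) = -1.2 / 3.7877 = -0.3168
  r[C,C] = 1 (diagonal).

R is symmetric with unit diagonal. Assembling:

R = [[1, -0.4419, -0.4593],
 [-0.4419, 1, -0.3168],
 [-0.4593, -0.3168, 1]]


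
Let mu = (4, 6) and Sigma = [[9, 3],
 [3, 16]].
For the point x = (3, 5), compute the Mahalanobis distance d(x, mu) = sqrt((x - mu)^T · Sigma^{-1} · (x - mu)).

Step 1 — centre the observation: (x - mu) = (-1, -1).

Step 2 — invert Sigma. det(Sigma) = 9·16 - (3)² = 135.
  Sigma^{-1} = (1/det) · [[d, -b], [-b, a]] = [[0.1185, -0.0222],
 [-0.0222, 0.0667]].

Step 3 — form the quadratic (x - mu)^T · Sigma^{-1} · (x - mu):
  Sigma^{-1} · (x - mu) = (-0.0963, -0.0444).
  (x - mu)^T · [Sigma^{-1} · (x - mu)] = (-1)·(-0.0963) + (-1)·(-0.0444) = 0.1407.

Step 4 — take square root: d = √(0.1407) ≈ 0.3752.

d(x, mu) = √(0.1407) ≈ 0.3752


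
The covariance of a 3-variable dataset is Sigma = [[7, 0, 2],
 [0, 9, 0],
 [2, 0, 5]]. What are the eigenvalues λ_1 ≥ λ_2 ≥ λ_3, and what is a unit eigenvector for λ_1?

Step 1 — characteristic polynomial p(λ) = det(λI - Sigma) = λ³ - tr·λ² + c_1·λ - det, where tr = trace, c_1 = sum of the principal 2×2 minors, det = det(Sigma):
  tr = 7 + 9 + 5 = 21,
  c_1 = (7·9 - (0)²) + (7·5 - (2)²) + (9·5 - (0)²) = 63 + 31 + 45 = 139,
  det = 7·(9·5 - (0)²) - (0)·((0)·5 - (0)·(2)) + (2)·((0)·(0) - 9·(2)) = 7·(45) - (0)·(0) + (2)·(-18) = 279.
  So p(λ) = λ³ - 21λ² + 139λ - 279.
Step 2 — look for an integer root (rational root theorem: any rational root is an integer divisor of 279). Testing λ = 9:
  p(9) = 729 - 1701 + 1251 - 279 = 0  ✓
  Dividing out (λ - 9): p(λ) = (λ - 9)(λ² - 12λ + 31).
Step 3 — remaining eigenvalues from the quadratic λ² - 12λ + 31 = 0:
  Δ = 12² - 4·31 = 144 - 124 = 20,  λ = (12 ± √20)/2 = (12 ± 4.4721)/2 ≈ 8.2361 or 3.7639.
  Sorted: λ_1 = 9,  λ_2 = 8.2361,  λ_3 = 3.7639  (check: sum = 21 = tr ✓).

Step 4 — unit eigenvector for λ_1 = 9: v spans the null space of (Sigma - λ_1 I), whose rows are
  r_1 = (-2, 0, 2),  r_2 = (0, 0, 0),  r_3 = (2, 0, -4).
  v is orthogonal to every row, so take v ∝ r_1 × r_3 = ((0)·(-4) - (2)·(0), (2)·(2) - (-2)·(-4), (-2)·(0) - (0)·(2)) = (0, -4, 0).
  Rescale (divide by 4; multiply by -1 so the first nonzero entry is positive): u = (0, 1, 0).
  ||u|| = √((0)² + (1)² + (0)²) = √(1) = 1,  v_1 = u/||u|| ≈ (0, 1, 0) (||v_1|| = 1).

λ_1 = 9,  λ_2 = 8.2361,  λ_3 = 3.7639;  v_1 ≈ (0, 1, 0)


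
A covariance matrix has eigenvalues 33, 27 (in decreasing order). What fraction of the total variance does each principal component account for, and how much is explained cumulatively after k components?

Step 1 — total variance = trace(Sigma) = Σ λ_i = 33 + 27 = 60.

Step 2 — fraction explained by component i = λ_i / Σ λ:
  PC1: 33/60 = 0.55
  PC2: 27/60 = 0.45

Step 3 — cumulative fraction after k components = (λ_1 + ... + λ_k) / Σ λ:
  k = 1: 33/60 = 0.55
  k = 2: (33 + 27)/60 = 60/60 = 1

Summary (fraction, with percent):

explained: PC1 0.55 (55%), PC2 0.45 (45%);  cumulative: 0.55, 1


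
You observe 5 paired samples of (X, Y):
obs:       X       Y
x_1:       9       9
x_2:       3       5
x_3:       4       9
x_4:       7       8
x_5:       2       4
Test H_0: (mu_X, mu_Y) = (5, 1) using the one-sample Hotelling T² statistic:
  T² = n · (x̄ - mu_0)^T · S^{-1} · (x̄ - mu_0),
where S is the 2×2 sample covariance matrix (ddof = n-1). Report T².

Step 1 — sample mean vector:
  mean(X) = (9 + 3 + 4 + 7 + 2) / 5 = 25/5 = 5
  mean(Y) = (9 + 5 + 9 + 8 + 4) / 5 = 35/5 = 7
  x̄ = (5, 7),  deviation x̄ - mu_0 = (5, 7) - (5, 1) = (0, 6).

Step 2 — sample covariance matrix, S[i,j] = (1/(n-1)) · Σ_k (x_{k,i} - mean_i) · (x_{k,j} - mean_j), divisor n-1 = 4:
  S[X,X] = ((4)·(4) + (-2)·(-2) + (-1)·(-1) + (2)·(2) + (-3)·(-3)) / 4 = 34/4 = 8.5
  S[X,Y] = ((4)·(2) + (-2)·(-2) + (-1)·(2) + (2)·(1) + (-3)·(-3)) / 4 = 21/4 = 5.25
  S[Y,Y] = ((2)·(2) + (-2)·(-2) + (2)·(2) + (1)·(1) + (-3)·(-3)) / 4 = 22/4 = 5.5
  S = [[8.5, 5.25],
 [5.25, 5.5]].

Step 3 — invert S. det(S) = 8.5·5.5 - (5.25)² = 19.1875.
  S^{-1} = (1/det) · [[d, -b], [-b, a]] = [[0.2866, -0.2736],
 [-0.2736, 0.443]].

Step 4 — quadratic form (x̄ - mu_0)^T · S^{-1} · (x̄ - mu_0):
  S^{-1} · (x̄ - mu_0) = (-1.6417, 2.658),
  (x̄ - mu_0)^T · [...] = (0)·(-1.6417) + (6)·(2.658) = 15.9479.

Step 5 — scale by n: T² = 5 · 15.9479 = 79.7394.

T² ≈ 79.7394


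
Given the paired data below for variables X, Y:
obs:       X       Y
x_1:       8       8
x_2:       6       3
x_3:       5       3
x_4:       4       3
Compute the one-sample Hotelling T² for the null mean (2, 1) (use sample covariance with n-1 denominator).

Step 1 — sample mean vector:
  mean(X) = (8 + 6 + 5 + 4) / 4 = 23/4 = 5.75
  mean(Y) = (8 + 3 + 3 + 3) / 4 = 17/4 = 4.25
  x̄ = (5.75, 4.25),  deviation x̄ - mu_0 = (5.75, 4.25) - (2, 1) = (3.75, 3.25).

Step 2 — sample covariance matrix, S[i,j] = (1/(n-1)) · Σ_k (x_{k,i} - mean_i) · (x_{k,j} - mean_j), divisor n-1 = 3:
  S[X,X] = ((2.25)·(2.25) + (0.25)·(0.25) + (-0.75)·(-0.75) + (-1.75)·(-1.75)) / 3 = 8.75/3 = 2.9167
  S[X,Y] = ((2.25)·(3.75) + (0.25)·(-1.25) + (-0.75)·(-1.25) + (-1.75)·(-1.25)) / 3 = 11.25/3 = 3.75
  S[Y,Y] = ((3.75)·(3.75) + (-1.25)·(-1.25) + (-1.25)·(-1.25) + (-1.25)·(-1.25)) / 3 = 18.75/3 = 6.25
  S = [[2.9167, 3.75],
 [3.75, 6.25]].

Step 3 — invert S. det(S) = 2.9167·6.25 - (3.75)² = 4.1667.
  S^{-1} = (1/det) · [[d, -b], [-b, a]] = [[1.5, -0.9],
 [-0.9, 0.7]].

Step 4 — quadratic form (x̄ - mu_0)^T · S^{-1} · (x̄ - mu_0):
  S^{-1} · (x̄ - mu_0) = (2.7, -1.1),
  (x̄ - mu_0)^T · [...] = (3.75)·(2.7) + (3.25)·(-1.1) = 6.55.

Step 5 — scale by n: T² = 4 · 6.55 = 26.2.

T² ≈ 26.2


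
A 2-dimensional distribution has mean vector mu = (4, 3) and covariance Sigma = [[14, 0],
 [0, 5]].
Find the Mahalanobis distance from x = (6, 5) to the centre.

Step 1 — centre the observation: (x - mu) = (2, 2).

Step 2 — invert Sigma. det(Sigma) = 14·5 - (0)² = 70.
  Sigma^{-1} = (1/det) · [[d, -b], [-b, a]] = [[0.0714, 0],
 [0, 0.2]].

Step 3 — form the quadratic (x - mu)^T · Sigma^{-1} · (x - mu):
  Sigma^{-1} · (x - mu) = (0.1429, 0.4).
  (x - mu)^T · [Sigma^{-1} · (x - mu)] = (2)·(0.1429) + (2)·(0.4) = 1.0857.

Step 4 — take square root: d = √(1.0857) ≈ 1.042.

d(x, mu) = √(1.0857) ≈ 1.042


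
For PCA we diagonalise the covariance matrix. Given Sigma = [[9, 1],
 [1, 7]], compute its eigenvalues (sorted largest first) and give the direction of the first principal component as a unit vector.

Step 1 — characteristic polynomial of 2×2 Sigma:
  det(Sigma - λI) = λ² - trace · λ + det = 0.
  trace = 9 + 7 = 16, det = 9·7 - (1)² = 62.
Step 2 — discriminant:
  Δ = trace² - 4·det = 256 - 248 = 8.
Step 3 — eigenvalues:
  λ = (trace ± √Δ)/2 = (16 ± 2.8284)/2,
  λ_1 = 9.4142,  λ_2 = 6.5858.

Step 4 — unit eigenvector for λ_1: solve (Sigma - λ_1 I)v = 0. First row:
  (9 - 9.4142)·v_x + (1)·v_y = 0, i.e. (-0.4142)·v_x + (1)·v_y = 0,
  so v ∝ (b, λ_1 - a) = (1, 0.4142) = u.
  ||u|| = √((1)² + (0.4142)²) = √(1.1716) ≈ 1.0824,
  v_1 = u/||u|| ≈ (0.9239, 0.3827) (||v_1|| = 1).

λ_1 = 9.4142,  λ_2 = 6.5858;  v_1 ≈ (0.9239, 0.3827)


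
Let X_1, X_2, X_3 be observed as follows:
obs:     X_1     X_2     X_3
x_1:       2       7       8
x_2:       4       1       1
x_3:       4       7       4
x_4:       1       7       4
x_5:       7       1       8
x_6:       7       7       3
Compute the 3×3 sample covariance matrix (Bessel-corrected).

Step 1 — column means:
  mean(X_1) = (2 + 4 + 4 + 1 + 7 + 7) / 6 = 25/6 = 4.1667
  mean(X_2) = (7 + 1 + 7 + 7 + 1 + 7) / 6 = 30/6 = 5
  mean(X_3) = (8 + 1 + 4 + 4 + 8 + 3) / 6 = 28/6 = 4.6667

Step 2 — sample covariance S[i,j] = (1/(n-1)) · Σ_k (x_{k,i} - mean_i) · (x_{k,j} - mean_j), with n-1 = 5.
  S[X_1,X_1] = ((-2.1667)·(-2.1667) + (-0.1667)·(-0.1667) + (-0.1667)·(-0.1667) + (-3.1667)·(-3.1667) + (2.8333)·(2.8333) + (2.8333)·(2.8333)) / 5 = 30.8333/5 = 6.1667
  S[X_1,X_2] = ((-2.1667)·(2) + (-0.1667)·(-4) + (-0.1667)·(2) + (-3.1667)·(2) + (2.8333)·(-4) + (2.8333)·(2)) / 5 = -16/5 = -3.2
  S[X_1,X_3] = ((-2.1667)·(3.3333) + (-0.1667)·(-3.6667) + (-0.1667)·(-0.6667) + (-3.1667)·(-0.6667) + (2.8333)·(3.3333) + (2.8333)·(-1.6667)) / 5 = 0.3333/5 = 0.0667
  S[X_2,X_2] = ((2)·(2) + (-4)·(-4) + (2)·(2) + (2)·(2) + (-4)·(-4) + (2)·(2)) / 5 = 48/5 = 9.6
  S[X_2,X_3] = ((2)·(3.3333) + (-4)·(-3.6667) + (2)·(-0.6667) + (2)·(-0.6667) + (-4)·(3.3333) + (2)·(-1.6667)) / 5 = 2/5 = 0.4
  S[X_3,X_3] = ((3.3333)·(3.3333) + (-3.6667)·(-3.6667) + (-0.6667)·(-0.6667) + (-0.6667)·(-0.6667) + (3.3333)·(3.3333) + (-1.6667)·(-1.6667)) / 5 = 39.3333/5 = 7.8667

S is symmetric (S[j,i] = S[i,j]). Assembling:

S = [[6.1667, -3.2, 0.0667],
 [-3.2, 9.6, 0.4],
 [0.0667, 0.4, 7.8667]]


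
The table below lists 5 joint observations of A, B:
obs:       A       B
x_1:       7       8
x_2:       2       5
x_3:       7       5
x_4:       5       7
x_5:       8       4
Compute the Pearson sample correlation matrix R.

Step 1 — column means:
  mean(A) = (7 + 2 + 7 + 5 + 8) / 5 = 29/5 = 5.8
  mean(B) = (8 + 5 + 5 + 7 + 4) / 5 = 29/5 = 5.8

Step 2 — sample variances and covariances s[i,j] = (1/(n-1)) · Σ_k (x_{k,i} - mean_i) · (x_{k,j} - mean_j), with n-1 = 4:
  s[A,A] = ((1.2)·(1.2) + (-3.8)·(-3.8) + (1.2)·(1.2) + (-0.8)·(-0.8) + (2.2)·(2.2)) / 4 = 22.8/4 = 5.7
  s[A,B] = ((1.2)·(2.2) + (-3.8)·(-0.8) + (1.2)·(-0.8) + (-0.8)·(1.2) + (2.2)·(-1.8)) / 4 = -0.2/4 = -0.05
  s[B,B] = ((2.2)·(2.2) + (-0.8)·(-0.8) + (-0.8)·(-0.8) + (1.2)·(1.2) + (-1.8)·(-1.8)) / 4 = 10.8/4 = 2.7
  Sample standard deviations s_i = √(s[i,i]):
  s(A) = √(5.7) = 2.3875
  s(B) = √(2.7) = 1.6432

Step 3 — r_{ij} = s_{ij} / (s_i · s_j):
  r[A,A] = 1 (diagonal).
  r[A,B] = -0.05 / (2.3875 · 1.6432) = -0.05 / 3.923 = -0.0127
  r[B,B] = 1 (diagonal).

R is symmetric with unit diagonal. Assembling:

R = [[1, -0.0127],
 [-0.0127, 1]]


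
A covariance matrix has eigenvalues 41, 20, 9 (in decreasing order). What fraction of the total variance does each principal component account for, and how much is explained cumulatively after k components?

Step 1 — total variance = trace(Sigma) = Σ λ_i = 41 + 20 + 9 = 70.

Step 2 — fraction explained by component i = λ_i / Σ λ:
  PC1: 41/70 = 0.5857
  PC2: 20/70 = 0.2857
  PC3: 9/70 = 0.1286

Step 3 — cumulative fraction after k components = (λ_1 + ... + λ_k) / Σ λ:
  k = 1: 41/70 = 0.5857
  k = 2: (41 + 20)/70 = 61/70 = 0.8714
  k = 3: (41 + 20 + 9)/70 = 70/70 = 1

Summary (fraction, with percent):

explained: PC1 0.5857 (58.57%), PC2 0.2857 (28.57%), PC3 0.1286 (12.86%);  cumulative: 0.5857, 0.8714, 1


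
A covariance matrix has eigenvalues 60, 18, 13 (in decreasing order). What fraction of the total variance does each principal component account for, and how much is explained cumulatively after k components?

Step 1 — total variance = trace(Sigma) = Σ λ_i = 60 + 18 + 13 = 91.

Step 2 — fraction explained by component i = λ_i / Σ λ:
  PC1: 60/91 = 0.6593
  PC2: 18/91 = 0.1978
  PC3: 13/91 = 0.1429

Step 3 — cumulative fraction after k components = (λ_1 + ... + λ_k) / Σ λ:
  k = 1: 60/91 = 0.6593
  k = 2: (60 + 18)/91 = 78/91 = 0.8571
  k = 3: (60 + 18 + 13)/91 = 91/91 = 1

Summary (fraction, with percent):

explained: PC1 0.6593 (65.93%), PC2 0.1978 (19.78%), PC3 0.1429 (14.29%);  cumulative: 0.6593, 0.8571, 1


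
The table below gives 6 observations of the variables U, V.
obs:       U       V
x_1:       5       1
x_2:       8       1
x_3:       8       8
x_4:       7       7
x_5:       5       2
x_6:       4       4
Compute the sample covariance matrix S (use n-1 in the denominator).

Step 1 — column means:
  mean(U) = (5 + 8 + 8 + 7 + 5 + 4) / 6 = 37/6 = 6.1667
  mean(V) = (1 + 1 + 8 + 7 + 2 + 4) / 6 = 23/6 = 3.8333

Step 2 — sample covariance S[i,j] = (1/(n-1)) · Σ_k (x_{k,i} - mean_i) · (x_{k,j} - mean_j), with n-1 = 5.
  S[U,U] = ((-1.1667)·(-1.1667) + (1.8333)·(1.8333) + (1.8333)·(1.8333) + (0.8333)·(0.8333) + (-1.1667)·(-1.1667) + (-2.1667)·(-2.1667)) / 5 = 14.8333/5 = 2.9667
  S[U,V] = ((-1.1667)·(-2.8333) + (1.8333)·(-2.8333) + (1.8333)·(4.1667) + (0.8333)·(3.1667) + (-1.1667)·(-1.8333) + (-2.1667)·(0.1667)) / 5 = 10.1667/5 = 2.0333
  S[V,V] = ((-2.8333)·(-2.8333) + (-2.8333)·(-2.8333) + (4.1667)·(4.1667) + (3.1667)·(3.1667) + (-1.8333)·(-1.8333) + (0.1667)·(0.1667)) / 5 = 46.8333/5 = 9.3667

S is symmetric (S[j,i] = S[i,j]). Assembling:

S = [[2.9667, 2.0333],
 [2.0333, 9.3667]]


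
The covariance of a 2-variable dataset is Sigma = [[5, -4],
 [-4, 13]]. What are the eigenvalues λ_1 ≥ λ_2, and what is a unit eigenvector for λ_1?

Step 1 — characteristic polynomial of 2×2 Sigma:
  det(Sigma - λI) = λ² - trace · λ + det = 0.
  trace = 5 + 13 = 18, det = 5·13 - (-4)² = 49.
Step 2 — discriminant:
  Δ = trace² - 4·det = 324 - 196 = 128.
Step 3 — eigenvalues:
  λ = (trace ± √Δ)/2 = (18 ± 11.3137)/2,
  λ_1 = 14.6569,  λ_2 = 3.3431.

Step 4 — unit eigenvector for λ_1: solve (Sigma - λ_1 I)v = 0. First row:
  (5 - 14.6569)·v_x + (-4)·v_y = 0, i.e. (-9.6569)·v_x + (-4)·v_y = 0,
  so v ∝ (b, λ_1 - a) = (-4, 9.6569); multiply by -1 so the first entry is positive: u = (4, -9.6569).
  ||u|| = √((4)² + (-9.6569)²) = √(109.2548) ≈ 10.4525,
  v_1 = u/||u|| ≈ (0.3827, -0.9239) (||v_1|| = 1).

λ_1 = 14.6569,  λ_2 = 3.3431;  v_1 ≈ (0.3827, -0.9239)


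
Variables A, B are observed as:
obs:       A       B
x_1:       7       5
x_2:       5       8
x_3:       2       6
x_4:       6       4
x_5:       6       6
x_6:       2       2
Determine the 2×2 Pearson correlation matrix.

Step 1 — column means:
  mean(A) = (7 + 5 + 2 + 6 + 6 + 2) / 6 = 28/6 = 4.6667
  mean(B) = (5 + 8 + 6 + 4 + 6 + 2) / 6 = 31/6 = 5.1667

Step 2 — sample variances and covariances s[i,j] = (1/(n-1)) · Σ_k (x_{k,i} - mean_i) · (x_{k,j} - mean_j), with n-1 = 5:
  s[A,A] = ((2.3333)·(2.3333) + (0.3333)·(0.3333) + (-2.6667)·(-2.6667) + (1.3333)·(1.3333) + (1.3333)·(1.3333) + (-2.6667)·(-2.6667)) / 5 = 23.3333/5 = 4.6667
  s[A,B] = ((2.3333)·(-0.1667) + (0.3333)·(2.8333) + (-2.6667)·(0.8333) + (1.3333)·(-1.1667) + (1.3333)·(0.8333) + (-2.6667)·(-3.1667)) / 5 = 6.3333/5 = 1.2667
  s[B,B] = ((-0.1667)·(-0.1667) + (2.8333)·(2.8333) + (0.8333)·(0.8333) + (-1.1667)·(-1.1667) + (0.8333)·(0.8333) + (-3.1667)·(-3.1667)) / 5 = 20.8333/5 = 4.1667
  Sample standard deviations s_i = √(s[i,i]):
  s(A) = √(4.6667) = 2.1602
  s(B) = √(4.1667) = 2.0412

Step 3 — r_{ij} = s_{ij} / (s_i · s_j):
  r[A,A] = 1 (diagonal).
  r[A,B] = 1.2667 / (2.1602 · 2.0412) = 1.2667 / 4.4096 = 0.2873
  r[B,B] = 1 (diagonal).

R is symmetric with unit diagonal. Assembling:

R = [[1, 0.2873],
 [0.2873, 1]]


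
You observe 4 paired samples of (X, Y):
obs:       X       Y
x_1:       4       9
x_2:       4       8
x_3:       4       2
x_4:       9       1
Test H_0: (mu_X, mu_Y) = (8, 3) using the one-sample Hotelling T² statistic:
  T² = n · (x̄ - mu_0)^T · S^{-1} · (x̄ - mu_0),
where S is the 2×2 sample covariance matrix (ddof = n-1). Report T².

Step 1 — sample mean vector:
  mean(X) = (4 + 4 + 4 + 9) / 4 = 21/4 = 5.25
  mean(Y) = (9 + 8 + 2 + 1) / 4 = 20/4 = 5
  x̄ = (5.25, 5),  deviation x̄ - mu_0 = (5.25, 5) - (8, 3) = (-2.75, 2).

Step 2 — sample covariance matrix, S[i,j] = (1/(n-1)) · Σ_k (x_{k,i} - mean_i) · (x_{k,j} - mean_j), divisor n-1 = 3:
  S[X,X] = ((-1.25)·(-1.25) + (-1.25)·(-1.25) + (-1.25)·(-1.25) + (3.75)·(3.75)) / 3 = 18.75/3 = 6.25
  S[X,Y] = ((-1.25)·(4) + (-1.25)·(3) + (-1.25)·(-3) + (3.75)·(-4)) / 3 = -20/3 = -6.6667
  S[Y,Y] = ((4)·(4) + (3)·(3) + (-3)·(-3) + (-4)·(-4)) / 3 = 50/3 = 16.6667
  S = [[6.25, -6.6667],
 [-6.6667, 16.6667]].

Step 3 — invert S. det(S) = 6.25·16.6667 - (-6.6667)² = 59.7222.
  S^{-1} = (1/det) · [[d, -b], [-b, a]] = [[0.2791, 0.1116],
 [0.1116, 0.1047]].

Step 4 — quadratic form (x̄ - mu_0)^T · S^{-1} · (x̄ - mu_0):
  S^{-1} · (x̄ - mu_0) = (-0.5442, -0.0977),
  (x̄ - mu_0)^T · [...] = (-2.75)·(-0.5442) + (2)·(-0.0977) = 1.3012.

Step 5 — scale by n: T² = 4 · 1.3012 = 5.2047.

T² ≈ 5.2047


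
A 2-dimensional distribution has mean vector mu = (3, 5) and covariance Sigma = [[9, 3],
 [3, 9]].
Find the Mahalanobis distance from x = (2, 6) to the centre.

Step 1 — centre the observation: (x - mu) = (-1, 1).

Step 2 — invert Sigma. det(Sigma) = 9·9 - (3)² = 72.
  Sigma^{-1} = (1/det) · [[d, -b], [-b, a]] = [[0.125, -0.0417],
 [-0.0417, 0.125]].

Step 3 — form the quadratic (x - mu)^T · Sigma^{-1} · (x - mu):
  Sigma^{-1} · (x - mu) = (-0.1667, 0.1667).
  (x - mu)^T · [Sigma^{-1} · (x - mu)] = (-1)·(-0.1667) + (1)·(0.1667) = 0.3333.

Step 4 — take square root: d = √(0.3333) ≈ 0.5774.

d(x, mu) = √(0.3333) ≈ 0.5774


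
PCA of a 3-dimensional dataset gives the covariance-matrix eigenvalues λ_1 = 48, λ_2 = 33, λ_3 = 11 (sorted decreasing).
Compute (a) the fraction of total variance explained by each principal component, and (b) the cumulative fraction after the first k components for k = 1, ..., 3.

Step 1 — total variance = trace(Sigma) = Σ λ_i = 48 + 33 + 11 = 92.

Step 2 — fraction explained by component i = λ_i / Σ λ:
  PC1: 48/92 = 0.5217
  PC2: 33/92 = 0.3587
  PC3: 11/92 = 0.1196

Step 3 — cumulative fraction after k components = (λ_1 + ... + λ_k) / Σ λ:
  k = 1: 48/92 = 0.5217
  k = 2: (48 + 33)/92 = 81/92 = 0.8804
  k = 3: (48 + 33 + 11)/92 = 92/92 = 1

Summary (fraction, with percent):

explained: PC1 0.5217 (52.17%), PC2 0.3587 (35.87%), PC3 0.1196 (11.96%);  cumulative: 0.5217, 0.8804, 1


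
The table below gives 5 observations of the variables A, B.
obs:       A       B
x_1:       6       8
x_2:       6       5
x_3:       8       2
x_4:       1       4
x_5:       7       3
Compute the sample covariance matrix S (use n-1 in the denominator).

Step 1 — column means:
  mean(A) = (6 + 6 + 8 + 1 + 7) / 5 = 28/5 = 5.6
  mean(B) = (8 + 5 + 2 + 4 + 3) / 5 = 22/5 = 4.4

Step 2 — sample covariance S[i,j] = (1/(n-1)) · Σ_k (x_{k,i} - mean_i) · (x_{k,j} - mean_j), with n-1 = 4.
  S[A,A] = ((0.4)·(0.4) + (0.4)·(0.4) + (2.4)·(2.4) + (-4.6)·(-4.6) + (1.4)·(1.4)) / 4 = 29.2/4 = 7.3
  S[A,B] = ((0.4)·(3.6) + (0.4)·(0.6) + (2.4)·(-2.4) + (-4.6)·(-0.4) + (1.4)·(-1.4)) / 4 = -4.2/4 = -1.05
  S[B,B] = ((3.6)·(3.6) + (0.6)·(0.6) + (-2.4)·(-2.4) + (-0.4)·(-0.4) + (-1.4)·(-1.4)) / 4 = 21.2/4 = 5.3

S is symmetric (S[j,i] = S[i,j]). Assembling:

S = [[7.3, -1.05],
 [-1.05, 5.3]]


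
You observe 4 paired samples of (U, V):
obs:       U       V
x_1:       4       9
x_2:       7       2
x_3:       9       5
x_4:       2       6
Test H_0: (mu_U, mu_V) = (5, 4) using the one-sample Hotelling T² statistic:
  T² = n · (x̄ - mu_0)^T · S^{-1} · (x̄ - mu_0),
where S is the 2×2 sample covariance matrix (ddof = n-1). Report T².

Step 1 — sample mean vector:
  mean(U) = (4 + 7 + 9 + 2) / 4 = 22/4 = 5.5
  mean(V) = (9 + 2 + 5 + 6) / 4 = 22/4 = 5.5
  x̄ = (5.5, 5.5),  deviation x̄ - mu_0 = (5.5, 5.5) - (5, 4) = (0.5, 1.5).

Step 2 — sample covariance matrix, S[i,j] = (1/(n-1)) · Σ_k (x_{k,i} - mean_i) · (x_{k,j} - mean_j), divisor n-1 = 3:
  S[U,U] = ((-1.5)·(-1.5) + (1.5)·(1.5) + (3.5)·(3.5) + (-3.5)·(-3.5)) / 3 = 29/3 = 9.6667
  S[U,V] = ((-1.5)·(3.5) + (1.5)·(-3.5) + (3.5)·(-0.5) + (-3.5)·(0.5)) / 3 = -14/3 = -4.6667
  S[V,V] = ((3.5)·(3.5) + (-3.5)·(-3.5) + (-0.5)·(-0.5) + (0.5)·(0.5)) / 3 = 25/3 = 8.3333
  S = [[9.6667, -4.6667],
 [-4.6667, 8.3333]].

Step 3 — invert S. det(S) = 9.6667·8.3333 - (-4.6667)² = 58.7778.
  S^{-1} = (1/det) · [[d, -b], [-b, a]] = [[0.1418, 0.0794],
 [0.0794, 0.1645]].

Step 4 — quadratic form (x̄ - mu_0)^T · S^{-1} · (x̄ - mu_0):
  S^{-1} · (x̄ - mu_0) = (0.19, 0.2864),
  (x̄ - mu_0)^T · [...] = (0.5)·(0.19) + (1.5)·(0.2864) = 0.5246.

Step 5 — scale by n: T² = 4 · 0.5246 = 2.0983.

T² ≈ 2.0983


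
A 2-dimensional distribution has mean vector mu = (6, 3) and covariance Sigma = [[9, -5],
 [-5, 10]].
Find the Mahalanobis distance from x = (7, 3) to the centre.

Step 1 — centre the observation: (x - mu) = (1, 0).

Step 2 — invert Sigma. det(Sigma) = 9·10 - (-5)² = 65.
  Sigma^{-1} = (1/det) · [[d, -b], [-b, a]] = [[0.1538, 0.0769],
 [0.0769, 0.1385]].

Step 3 — form the quadratic (x - mu)^T · Sigma^{-1} · (x - mu):
  Sigma^{-1} · (x - mu) = (0.1538, 0.0769).
  (x - mu)^T · [Sigma^{-1} · (x - mu)] = (1)·(0.1538) + (0)·(0.0769) = 0.1538.

Step 4 — take square root: d = √(0.1538) ≈ 0.3922.

d(x, mu) = √(0.1538) ≈ 0.3922


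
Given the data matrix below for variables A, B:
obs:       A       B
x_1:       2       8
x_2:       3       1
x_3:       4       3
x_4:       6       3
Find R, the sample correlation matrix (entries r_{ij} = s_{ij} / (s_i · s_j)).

Step 1 — column means:
  mean(A) = (2 + 3 + 4 + 6) / 4 = 15/4 = 3.75
  mean(B) = (8 + 1 + 3 + 3) / 4 = 15/4 = 3.75

Step 2 — sample variances and covariances s[i,j] = (1/(n-1)) · Σ_k (x_{k,i} - mean_i) · (x_{k,j} - mean_j), with n-1 = 3:
  s[A,A] = ((-1.75)·(-1.75) + (-0.75)·(-0.75) + (0.25)·(0.25) + (2.25)·(2.25)) / 3 = 8.75/3 = 2.9167
  s[A,B] = ((-1.75)·(4.25) + (-0.75)·(-2.75) + (0.25)·(-0.75) + (2.25)·(-0.75)) / 3 = -7.25/3 = -2.4167
  s[B,B] = ((4.25)·(4.25) + (-2.75)·(-2.75) + (-0.75)·(-0.75) + (-0.75)·(-0.75)) / 3 = 26.75/3 = 8.9167
  Sample standard deviations s_i = √(s[i,i]):
  s(A) = √(2.9167) = 1.7078
  s(B) = √(8.9167) = 2.9861

Step 3 — r_{ij} = s_{ij} / (s_i · s_j):
  r[A,A] = 1 (diagonal).
  r[A,B] = -2.4167 / (1.7078 · 2.9861) = -2.4167 / 5.0997 = -0.4739
  r[B,B] = 1 (diagonal).

R is symmetric with unit diagonal. Assembling:

R = [[1, -0.4739],
 [-0.4739, 1]]


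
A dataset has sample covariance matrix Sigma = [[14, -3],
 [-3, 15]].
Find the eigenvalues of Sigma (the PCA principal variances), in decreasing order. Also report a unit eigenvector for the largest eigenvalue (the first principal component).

Step 1 — characteristic polynomial of 2×2 Sigma:
  det(Sigma - λI) = λ² - trace · λ + det = 0.
  trace = 14 + 15 = 29, det = 14·15 - (-3)² = 201.
Step 2 — discriminant:
  Δ = trace² - 4·det = 841 - 804 = 37.
Step 3 — eigenvalues:
  λ = (trace ± √Δ)/2 = (29 ± 6.0828)/2,
  λ_1 = 17.5414,  λ_2 = 11.4586.

Step 4 — unit eigenvector for λ_1: solve (Sigma - λ_1 I)v = 0. First row:
  (14 - 17.5414)·v_x + (-3)·v_y = 0, i.e. (-3.5414)·v_x + (-3)·v_y = 0,
  so v ∝ (b, λ_1 - a) = (-3, 3.5414); multiply by -1 so the first entry is positive: u = (3, -3.5414).
  ||u|| = √((3)² + (-3.5414)²) = √(21.5414) ≈ 4.6413,
  v_1 = u/||u|| ≈ (0.6464, -0.763) (||v_1|| = 1).

λ_1 = 17.5414,  λ_2 = 11.4586;  v_1 ≈ (0.6464, -0.763)


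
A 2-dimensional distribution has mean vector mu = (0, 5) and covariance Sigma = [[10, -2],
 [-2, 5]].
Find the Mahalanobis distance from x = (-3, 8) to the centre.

Step 1 — centre the observation: (x - mu) = (-3, 3).

Step 2 — invert Sigma. det(Sigma) = 10·5 - (-2)² = 46.
  Sigma^{-1} = (1/det) · [[d, -b], [-b, a]] = [[0.1087, 0.0435],
 [0.0435, 0.2174]].

Step 3 — form the quadratic (x - mu)^T · Sigma^{-1} · (x - mu):
  Sigma^{-1} · (x - mu) = (-0.1957, 0.5217).
  (x - mu)^T · [Sigma^{-1} · (x - mu)] = (-3)·(-0.1957) + (3)·(0.5217) = 2.1522.

Step 4 — take square root: d = √(2.1522) ≈ 1.467.

d(x, mu) = √(2.1522) ≈ 1.467


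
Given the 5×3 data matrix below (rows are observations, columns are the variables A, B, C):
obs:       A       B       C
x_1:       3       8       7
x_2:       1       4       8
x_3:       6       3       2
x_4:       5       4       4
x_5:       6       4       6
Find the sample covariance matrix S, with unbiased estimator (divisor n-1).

Step 1 — column means:
  mean(A) = (3 + 1 + 6 + 5 + 6) / 5 = 21/5 = 4.2
  mean(B) = (8 + 4 + 3 + 4 + 4) / 5 = 23/5 = 4.6
  mean(C) = (7 + 8 + 2 + 4 + 6) / 5 = 27/5 = 5.4

Step 2 — sample covariance S[i,j] = (1/(n-1)) · Σ_k (x_{k,i} - mean_i) · (x_{k,j} - mean_j), with n-1 = 4.
  S[A,A] = ((-1.2)·(-1.2) + (-3.2)·(-3.2) + (1.8)·(1.8) + (0.8)·(0.8) + (1.8)·(1.8)) / 4 = 18.8/4 = 4.7
  S[A,B] = ((-1.2)·(3.4) + (-3.2)·(-0.6) + (1.8)·(-1.6) + (0.8)·(-0.6) + (1.8)·(-0.6)) / 4 = -6.6/4 = -1.65
  S[A,C] = ((-1.2)·(1.6) + (-3.2)·(2.6) + (1.8)·(-3.4) + (0.8)·(-1.4) + (1.8)·(0.6)) / 4 = -16.4/4 = -4.1
  S[B,B] = ((3.4)·(3.4) + (-0.6)·(-0.6) + (-1.6)·(-1.6) + (-0.6)·(-0.6) + (-0.6)·(-0.6)) / 4 = 15.2/4 = 3.8
  S[B,C] = ((3.4)·(1.6) + (-0.6)·(2.6) + (-1.6)·(-3.4) + (-0.6)·(-1.4) + (-0.6)·(0.6)) / 4 = 9.8/4 = 2.45
  S[C,C] = ((1.6)·(1.6) + (2.6)·(2.6) + (-3.4)·(-3.4) + (-1.4)·(-1.4) + (0.6)·(0.6)) / 4 = 23.2/4 = 5.8

S is symmetric (S[j,i] = S[i,j]). Assembling:

S = [[4.7, -1.65, -4.1],
 [-1.65, 3.8, 2.45],
 [-4.1, 2.45, 5.8]]


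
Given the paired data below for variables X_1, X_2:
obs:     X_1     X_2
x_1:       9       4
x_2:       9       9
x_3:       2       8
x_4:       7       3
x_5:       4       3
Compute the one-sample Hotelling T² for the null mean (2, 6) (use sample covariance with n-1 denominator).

Step 1 — sample mean vector:
  mean(X_1) = (9 + 9 + 2 + 7 + 4) / 5 = 31/5 = 6.2
  mean(X_2) = (4 + 9 + 8 + 3 + 3) / 5 = 27/5 = 5.4
  x̄ = (6.2, 5.4),  deviation x̄ - mu_0 = (6.2, 5.4) - (2, 6) = (4.2, -0.6).

Step 2 — sample covariance matrix, S[i,j] = (1/(n-1)) · Σ_k (x_{k,i} - mean_i) · (x_{k,j} - mean_j), divisor n-1 = 4:
  S[X_1,X_1] = ((2.8)·(2.8) + (2.8)·(2.8) + (-4.2)·(-4.2) + (0.8)·(0.8) + (-2.2)·(-2.2)) / 4 = 38.8/4 = 9.7
  S[X_1,X_2] = ((2.8)·(-1.4) + (2.8)·(3.6) + (-4.2)·(2.6) + (0.8)·(-2.4) + (-2.2)·(-2.4)) / 4 = -1.4/4 = -0.35
  S[X_2,X_2] = ((-1.4)·(-1.4) + (3.6)·(3.6) + (2.6)·(2.6) + (-2.4)·(-2.4) + (-2.4)·(-2.4)) / 4 = 33.2/4 = 8.3
  S = [[9.7, -0.35],
 [-0.35, 8.3]].

Step 3 — invert S. det(S) = 9.7·8.3 - (-0.35)² = 80.3875.
  S^{-1} = (1/det) · [[d, -b], [-b, a]] = [[0.1032, 0.0044],
 [0.0044, 0.1207]].

Step 4 — quadratic form (x̄ - mu_0)^T · S^{-1} · (x̄ - mu_0):
  S^{-1} · (x̄ - mu_0) = (0.431, -0.0541),
  (x̄ - mu_0)^T · [...] = (4.2)·(0.431) + (-0.6)·(-0.0541) = 1.8428.

Step 5 — scale by n: T² = 5 · 1.8428 = 9.2141.

T² ≈ 9.2141


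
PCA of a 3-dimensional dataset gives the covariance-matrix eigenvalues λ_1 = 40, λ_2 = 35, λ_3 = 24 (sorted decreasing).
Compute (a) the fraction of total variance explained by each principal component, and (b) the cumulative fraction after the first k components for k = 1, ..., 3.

Step 1 — total variance = trace(Sigma) = Σ λ_i = 40 + 35 + 24 = 99.

Step 2 — fraction explained by component i = λ_i / Σ λ:
  PC1: 40/99 = 0.404
  PC2: 35/99 = 0.3535
  PC3: 24/99 = 0.2424

Step 3 — cumulative fraction after k components = (λ_1 + ... + λ_k) / Σ λ:
  k = 1: 40/99 = 0.404
  k = 2: (40 + 35)/99 = 75/99 = 0.7576
  k = 3: (40 + 35 + 24)/99 = 99/99 = 1

Summary (fraction, with percent):

explained: PC1 0.404 (40.4%), PC2 0.3535 (35.35%), PC3 0.2424 (24.24%);  cumulative: 0.404, 0.7576, 1


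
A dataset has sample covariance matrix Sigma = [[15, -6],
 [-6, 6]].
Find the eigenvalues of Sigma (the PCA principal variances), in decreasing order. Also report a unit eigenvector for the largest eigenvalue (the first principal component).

Step 1 — characteristic polynomial of 2×2 Sigma:
  det(Sigma - λI) = λ² - trace · λ + det = 0.
  trace = 15 + 6 = 21, det = 15·6 - (-6)² = 54.
Step 2 — discriminant:
  Δ = trace² - 4·det = 441 - 216 = 225.
Step 3 — eigenvalues:
  λ = (trace ± √Δ)/2 = (21 ± 15)/2,
  λ_1 = 18,  λ_2 = 3.

Step 4 — unit eigenvector for λ_1: solve (Sigma - λ_1 I)v = 0. First row:
  (15 - 18)·v_x + (-6)·v_y = 0, i.e. (-3)·v_x + (-6)·v_y = 0,
  so v ∝ (b, λ_1 - a) = (-6, 3); multiply by -1 so the first entry is positive: u = (6, -3).
  ||u|| = √((6)² + (-3)²) = √(45) ≈ 6.7082,
  v_1 = u/||u|| ≈ (0.8944, -0.4472) (||v_1|| = 1).

λ_1 = 18,  λ_2 = 3;  v_1 ≈ (0.8944, -0.4472)


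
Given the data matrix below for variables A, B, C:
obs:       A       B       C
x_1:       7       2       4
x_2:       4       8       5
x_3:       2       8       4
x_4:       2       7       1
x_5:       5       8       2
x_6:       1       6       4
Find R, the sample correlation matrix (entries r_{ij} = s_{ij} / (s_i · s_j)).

Step 1 — column means:
  mean(A) = (7 + 4 + 2 + 2 + 5 + 1) / 6 = 21/6 = 3.5
  mean(B) = (2 + 8 + 8 + 7 + 8 + 6) / 6 = 39/6 = 6.5
  mean(C) = (4 + 5 + 4 + 1 + 2 + 4) / 6 = 20/6 = 3.3333

Step 2 — sample variances and covariances s[i,j] = (1/(n-1)) · Σ_k (x_{k,i} - mean_i) · (x_{k,j} - mean_j), with n-1 = 5:
  s[A,A] = ((3.5)·(3.5) + (0.5)·(0.5) + (-1.5)·(-1.5) + (-1.5)·(-1.5) + (1.5)·(1.5) + (-2.5)·(-2.5)) / 5 = 25.5/5 = 5.1
  s[A,B] = ((3.5)·(-4.5) + (0.5)·(1.5) + (-1.5)·(1.5) + (-1.5)·(0.5) + (1.5)·(1.5) + (-2.5)·(-0.5)) / 5 = -14.5/5 = -2.9
  s[A,C] = ((3.5)·(0.6667) + (0.5)·(1.6667) + (-1.5)·(0.6667) + (-1.5)·(-2.3333) + (1.5)·(-1.3333) + (-2.5)·(0.6667)) / 5 = 2/5 = 0.4
  s[B,B] = ((-4.5)·(-4.5) + (1.5)·(1.5) + (1.5)·(1.5) + (0.5)·(0.5) + (1.5)·(1.5) + (-0.5)·(-0.5)) / 5 = 27.5/5 = 5.5
  s[B,C] = ((-4.5)·(0.6667) + (1.5)·(1.6667) + (1.5)·(0.6667) + (0.5)·(-2.3333) + (1.5)·(-1.3333) + (-0.5)·(0.6667)) / 5 = -3/5 = -0.6
  s[C,C] = ((0.6667)·(0.6667) + (1.6667)·(1.6667) + (0.6667)·(0.6667) + (-2.3333)·(-2.3333) + (-1.3333)·(-1.3333) + (0.6667)·(0.6667)) / 5 = 11.3333/5 = 2.2667
  Sample standard deviations s_i = √(s[i,i]):
  s(A) = √(5.1) = 2.2583
  s(B) = √(5.5) = 2.3452
  s(C) = √(2.2667) = 1.5055

Step 3 — r_{ij} = s_{ij} / (s_i · s_j):
  r[A,A] = 1 (diagonal).
  r[A,B] = -2.9 / (2.2583 · 2.3452) = -2.9 / 5.2962 = -0.5476
  r[A,C] = 0.4 / (2.2583 · 1.5055) = 0.4 / 3.4 = 0.1176
  r[B,B] = 1 (diagonal).
  r[B,C] = -0.6 / (2.3452 · 1.5055) = -0.6 / 3.5308 = -0.1699
  r[C,C] = 1 (diagonal).

R is symmetric with unit diagonal. Assembling:

R = [[1, -0.5476, 0.1176],
 [-0.5476, 1, -0.1699],
 [0.1176, -0.1699, 1]]


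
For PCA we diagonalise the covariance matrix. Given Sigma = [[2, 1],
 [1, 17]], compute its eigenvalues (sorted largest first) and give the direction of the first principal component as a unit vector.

Step 1 — characteristic polynomial of 2×2 Sigma:
  det(Sigma - λI) = λ² - trace · λ + det = 0.
  trace = 2 + 17 = 19, det = 2·17 - (1)² = 33.
Step 2 — discriminant:
  Δ = trace² - 4·det = 361 - 132 = 229.
Step 3 — eigenvalues:
  λ = (trace ± √Δ)/2 = (19 ± 15.1327)/2,
  λ_1 = 17.0664,  λ_2 = 1.9336.

Step 4 — unit eigenvector for λ_1: solve (Sigma - λ_1 I)v = 0. First row:
  (2 - 17.0664)·v_x + (1)·v_y = 0, i.e. (-15.0664)·v_x + (1)·v_y = 0,
  so v ∝ (b, λ_1 - a) = (1, 15.0664) = u.
  ||u|| = √((1)² + (15.0664)²) = √(227.9956) ≈ 15.0995,
  v_1 = u/||u|| ≈ (0.0662, 0.9978) (||v_1|| = 1).

λ_1 = 17.0664,  λ_2 = 1.9336;  v_1 ≈ (0.0662, 0.9978)


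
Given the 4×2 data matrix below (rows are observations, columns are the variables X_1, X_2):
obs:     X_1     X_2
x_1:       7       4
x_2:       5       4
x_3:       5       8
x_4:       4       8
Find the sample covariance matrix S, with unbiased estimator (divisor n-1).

Step 1 — column means:
  mean(X_1) = (7 + 5 + 5 + 4) / 4 = 21/4 = 5.25
  mean(X_2) = (4 + 4 + 8 + 8) / 4 = 24/4 = 6

Step 2 — sample covariance S[i,j] = (1/(n-1)) · Σ_k (x_{k,i} - mean_i) · (x_{k,j} - mean_j), with n-1 = 3.
  S[X_1,X_1] = ((1.75)·(1.75) + (-0.25)·(-0.25) + (-0.25)·(-0.25) + (-1.25)·(-1.25)) / 3 = 4.75/3 = 1.5833
  S[X_1,X_2] = ((1.75)·(-2) + (-0.25)·(-2) + (-0.25)·(2) + (-1.25)·(2)) / 3 = -6/3 = -2
  S[X_2,X_2] = ((-2)·(-2) + (-2)·(-2) + (2)·(2) + (2)·(2)) / 3 = 16/3 = 5.3333

S is symmetric (S[j,i] = S[i,j]). Assembling:

S = [[1.5833, -2],
 [-2, 5.3333]]


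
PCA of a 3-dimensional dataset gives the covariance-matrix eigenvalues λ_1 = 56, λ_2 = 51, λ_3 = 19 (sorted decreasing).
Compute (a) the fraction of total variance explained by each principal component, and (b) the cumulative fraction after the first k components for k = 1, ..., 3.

Step 1 — total variance = trace(Sigma) = Σ λ_i = 56 + 51 + 19 = 126.

Step 2 — fraction explained by component i = λ_i / Σ λ:
  PC1: 56/126 = 0.4444
  PC2: 51/126 = 0.4048
  PC3: 19/126 = 0.1508

Step 3 — cumulative fraction after k components = (λ_1 + ... + λ_k) / Σ λ:
  k = 1: 56/126 = 0.4444
  k = 2: (56 + 51)/126 = 107/126 = 0.8492
  k = 3: (56 + 51 + 19)/126 = 126/126 = 1

Summary (fraction, with percent):

explained: PC1 0.4444 (44.44%), PC2 0.4048 (40.48%), PC3 0.1508 (15.08%);  cumulative: 0.4444, 0.8492, 1


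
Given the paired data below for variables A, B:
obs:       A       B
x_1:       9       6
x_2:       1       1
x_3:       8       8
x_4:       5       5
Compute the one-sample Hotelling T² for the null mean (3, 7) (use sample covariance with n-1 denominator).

Step 1 — sample mean vector:
  mean(A) = (9 + 1 + 8 + 5) / 4 = 23/4 = 5.75
  mean(B) = (6 + 1 + 8 + 5) / 4 = 20/4 = 5
  x̄ = (5.75, 5),  deviation x̄ - mu_0 = (5.75, 5) - (3, 7) = (2.75, -2).

Step 2 — sample covariance matrix, S[i,j] = (1/(n-1)) · Σ_k (x_{k,i} - mean_i) · (x_{k,j} - mean_j), divisor n-1 = 3:
  S[A,A] = ((3.25)·(3.25) + (-4.75)·(-4.75) + (2.25)·(2.25) + (-0.75)·(-0.75)) / 3 = 38.75/3 = 12.9167
  S[A,B] = ((3.25)·(1) + (-4.75)·(-4) + (2.25)·(3) + (-0.75)·(0)) / 3 = 29/3 = 9.6667
  S[B,B] = ((1)·(1) + (-4)·(-4) + (3)·(3) + (0)·(0)) / 3 = 26/3 = 8.6667
  S = [[12.9167, 9.6667],
 [9.6667, 8.6667]].

Step 3 — invert S. det(S) = 12.9167·8.6667 - (9.6667)² = 18.5.
  S^{-1} = (1/det) · [[d, -b], [-b, a]] = [[0.4685, -0.5225],
 [-0.5225, 0.6982]].

Step 4 — quadratic form (x̄ - mu_0)^T · S^{-1} · (x̄ - mu_0):
  S^{-1} · (x̄ - mu_0) = (2.3333, -2.8333),
  (x̄ - mu_0)^T · [...] = (2.75)·(2.3333) + (-2)·(-2.8333) = 12.0833.

Step 5 — scale by n: T² = 4 · 12.0833 = 48.3333.

T² ≈ 48.3333
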